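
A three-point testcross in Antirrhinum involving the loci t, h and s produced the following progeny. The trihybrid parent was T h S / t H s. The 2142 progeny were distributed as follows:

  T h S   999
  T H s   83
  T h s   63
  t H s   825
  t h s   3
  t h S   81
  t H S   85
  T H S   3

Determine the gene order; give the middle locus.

The two rarest classes, T H S and t h s, are the double crossovers. Comparing them with the parentals, only the h allele has switched, so h is the middle locus and the order is t – h – s.

h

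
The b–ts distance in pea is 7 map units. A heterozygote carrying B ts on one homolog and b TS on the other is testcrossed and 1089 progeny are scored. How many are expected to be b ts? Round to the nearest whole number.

A map distance of 7 map units corresponds to a recombination frequency of 0.070.
The F1 is B ts / b TS, so b ts is a recombinant gamete class with expected frequency r/2 = 0.070/2 = 0.0350.
Expected number = 0.0350 × 1089 = 38.12 ≈ 38.

38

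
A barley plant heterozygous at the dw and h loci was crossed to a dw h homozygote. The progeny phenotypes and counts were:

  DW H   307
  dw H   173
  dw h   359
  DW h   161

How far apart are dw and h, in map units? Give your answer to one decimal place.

33.4 map units

The two most frequent classes, DW H (307) and dw h (359), are the parental types, so the F1 was DW H / dw h.
The recombinant classes are DW h and dw H: 161 + 173 = 334.
Recombination frequency = 334/1000 = 0.3340 ≈ 33.4%, i.e. 33.4 map units.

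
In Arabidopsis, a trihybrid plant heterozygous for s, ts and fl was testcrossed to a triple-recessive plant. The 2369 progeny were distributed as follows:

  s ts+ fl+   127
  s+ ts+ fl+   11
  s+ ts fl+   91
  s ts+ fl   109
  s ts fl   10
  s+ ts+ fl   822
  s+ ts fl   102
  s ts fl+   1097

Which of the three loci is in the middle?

fl

The two most frequent reciprocal classes, s+ ts+ fl and s ts fl+, are the parental types, so the F1 was s+ ts+ fl / s ts fl+.
The two rarest classes, s+ ts+ fl+ and s ts fl, are the double crossovers. Comparing them with the parentals, only the fl allele has switched, so fl is the middle locus and the order is s – fl – ts.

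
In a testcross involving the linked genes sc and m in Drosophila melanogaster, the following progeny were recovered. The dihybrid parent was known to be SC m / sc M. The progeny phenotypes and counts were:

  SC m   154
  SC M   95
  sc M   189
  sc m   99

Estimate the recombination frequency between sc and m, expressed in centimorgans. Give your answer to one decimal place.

The recombinant classes are SC M and sc m: 95 + 99 = 194.
Recombination frequency = 194/537 = 0.3613 ≈ 36.1%, i.e. 36.1 centimorgans.

36.1 centimorgans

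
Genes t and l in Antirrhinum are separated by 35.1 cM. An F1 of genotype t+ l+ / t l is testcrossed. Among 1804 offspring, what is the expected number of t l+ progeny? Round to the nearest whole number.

317

A map distance of 35.1 cM corresponds to a recombination frequency of 0.351.
The F1 is t+ l+ / t l, so t l+ is a recombinant gamete class with expected frequency r/2 = 0.351/2 = 0.1755.
Expected number = 0.1755 × 1804 = 316.60 ≈ 317.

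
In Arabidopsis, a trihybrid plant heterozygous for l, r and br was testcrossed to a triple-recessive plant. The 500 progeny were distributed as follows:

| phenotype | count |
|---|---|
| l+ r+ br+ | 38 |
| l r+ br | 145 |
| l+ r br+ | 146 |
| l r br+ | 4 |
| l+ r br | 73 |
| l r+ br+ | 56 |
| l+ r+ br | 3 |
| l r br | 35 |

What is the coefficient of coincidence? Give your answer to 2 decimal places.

0.32

The two most frequent reciprocal classes, l+ r br+ and l r+ br, are the parental types, so the F1 was l+ r br+ / l r+ br.
The two rarest classes, l r br+ and l+ r+ br, are the double crossovers. Comparing them with the parentals, only the l allele has switched, so l is the middle locus and the order is br – l – r.
br–l: (129 + 7)/500 = 0.2720; l–r: (73 + 7)/500 = 0.1600.
Expected DCO frequency = 0.2720 × 0.1600 ≈ 0.04352; observed = 7/500 ≈ 0.01400.
Coefficient of coincidence = 0.01400/0.04352 ≈ 0.32.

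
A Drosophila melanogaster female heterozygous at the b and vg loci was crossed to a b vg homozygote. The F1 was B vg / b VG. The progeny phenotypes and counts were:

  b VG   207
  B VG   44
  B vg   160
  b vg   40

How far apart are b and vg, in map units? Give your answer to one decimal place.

The recombinant classes are B VG and b vg: 44 + 40 = 84.
Recombination frequency = 84/451 = 0.1863 ≈ 18.6%, i.e. 18.6 map units.

18.6 map units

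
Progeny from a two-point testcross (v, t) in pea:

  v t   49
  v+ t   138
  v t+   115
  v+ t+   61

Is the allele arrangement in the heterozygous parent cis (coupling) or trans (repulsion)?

The two most frequent classes are v+ t (138) and v t+ (115); these are the parental (non-recombinant) types.
So the F1 carried v+ t on one chromosome and v t+ on the other — the recessive alleles are on opposite chromosomes (trans / repulsion).

trans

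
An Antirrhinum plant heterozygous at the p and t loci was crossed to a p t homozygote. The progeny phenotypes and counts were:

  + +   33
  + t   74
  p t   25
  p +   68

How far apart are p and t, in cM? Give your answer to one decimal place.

29.0 cM

The two most frequent classes, + t (74) and p + (68), are the parental types, so the F1 was + t / p +.
The recombinant classes are + + and p t: 33 + 25 = 58.
Recombination frequency = 58/200 = 0.2900 ≈ 29.0%, i.e. 29.0 cM.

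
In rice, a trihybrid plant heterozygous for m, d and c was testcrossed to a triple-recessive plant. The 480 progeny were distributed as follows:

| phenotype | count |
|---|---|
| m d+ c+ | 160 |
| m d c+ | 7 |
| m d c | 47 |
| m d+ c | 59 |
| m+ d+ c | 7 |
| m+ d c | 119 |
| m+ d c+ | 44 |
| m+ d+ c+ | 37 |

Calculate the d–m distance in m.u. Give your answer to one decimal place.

The two most frequent reciprocal classes, m+ d c and m d+ c+, are the parental types, so the F1 was m+ d c / m d+ c+.
The two rarest classes, m+ d+ c and m d c+, are the double crossovers. Comparing them with the parentals, only the d allele has switched, so d is the middle locus and the order is c – d – m.
Crossovers in the d–m interval produce the single-crossover classes m d c and m+ d+ c+ (47 + 37 = 84) plus the double crossovers (14).
RF(d–m) = (84 + 14) / 480 = 98/480 = 0.2042 → 20.4 m.u.

20.4 m.u.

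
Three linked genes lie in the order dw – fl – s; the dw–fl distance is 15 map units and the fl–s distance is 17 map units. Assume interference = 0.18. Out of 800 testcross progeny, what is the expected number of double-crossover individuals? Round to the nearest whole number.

17

Map distances give recombination frequencies of 0.150 and 0.170 for the two intervals.
With interference 0.18 (so coincidence = 0.82), expected double-crossover frequency = 0.150 × 0.170 × 0.82 = 0.02091.
Expected number = 0.02091 × 800 = 16.73 ≈ 17.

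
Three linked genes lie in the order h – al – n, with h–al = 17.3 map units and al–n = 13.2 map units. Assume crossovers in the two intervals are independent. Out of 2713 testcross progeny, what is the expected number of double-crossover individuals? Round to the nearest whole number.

Map distances give recombination frequencies of 0.173 and 0.132 for the two intervals.
With no interference, expected double-crossover frequency = 0.173 × 0.132 = 0.02284.
Expected number = 0.02284 × 2713 = 61.95 ≈ 62.

62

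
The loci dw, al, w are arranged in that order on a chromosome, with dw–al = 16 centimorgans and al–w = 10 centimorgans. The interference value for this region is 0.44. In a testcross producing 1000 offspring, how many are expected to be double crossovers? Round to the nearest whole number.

Map distances give recombination frequencies of 0.160 and 0.100 for the two intervals.
With interference 0.44 (so coincidence = 0.56), expected double-crossover frequency = 0.160 × 0.100 × 0.56 = 0.00896.
Expected number = 0.00896 × 1000 = 8.96 ≈ 9.

9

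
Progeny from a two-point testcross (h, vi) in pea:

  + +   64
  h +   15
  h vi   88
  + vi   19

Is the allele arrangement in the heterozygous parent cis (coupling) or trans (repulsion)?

The two most frequent classes are + + (64) and h vi (88); these are the parental (non-recombinant) types.
So the F1 carried + + on one chromosome and h vi on the other — the recessive alleles are on the same chromosome (cis / coupling).

cis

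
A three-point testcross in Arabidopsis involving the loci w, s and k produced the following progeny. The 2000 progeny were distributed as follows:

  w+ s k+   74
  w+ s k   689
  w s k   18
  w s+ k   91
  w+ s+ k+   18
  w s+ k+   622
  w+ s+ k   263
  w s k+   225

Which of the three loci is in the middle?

The two most frequent reciprocal classes, w s+ k+ and w+ s k, are the parental types, so the F1 was w s+ k+ / w+ s k.
The two rarest classes, w+ s+ k+ and w s k, are the double crossovers. Comparing them with the parentals, only the w allele has switched, so w is the middle locus and the order is k – w – s.

w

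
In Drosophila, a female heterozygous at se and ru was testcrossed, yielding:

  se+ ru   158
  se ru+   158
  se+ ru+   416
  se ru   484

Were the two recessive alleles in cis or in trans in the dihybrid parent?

The two most frequent classes are se+ ru+ (416) and se ru (484); these are the parental (non-recombinant) types.
So the F1 carried se+ ru+ on one chromosome and se ru on the other — the recessive alleles are on the same chromosome (cis / coupling).

cis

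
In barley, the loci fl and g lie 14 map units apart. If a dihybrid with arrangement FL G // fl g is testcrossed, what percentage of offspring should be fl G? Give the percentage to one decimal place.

A map distance of 14 map units corresponds to a recombination frequency of 0.140.
The F1 is FL G / fl g, so fl G is a recombinant gamete class with expected frequency r/2 = 0.140/2 = 0.0700.
That is 0.0700 = 7.0% of the progeny.

7.0%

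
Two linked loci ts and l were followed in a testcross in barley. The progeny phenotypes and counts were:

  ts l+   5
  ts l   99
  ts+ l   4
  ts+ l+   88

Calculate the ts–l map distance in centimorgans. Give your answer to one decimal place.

4.6 centimorgans

The two most frequent classes, ts+ l+ (88) and ts l (99), are the parental types, so the F1 was ts+ l+ / ts l.
The recombinant classes are ts+ l and ts l+: 4 + 5 = 9.
Recombination frequency = 9/196 = 0.0459 ≈ 4.6%, i.e. 4.6 centimorgans.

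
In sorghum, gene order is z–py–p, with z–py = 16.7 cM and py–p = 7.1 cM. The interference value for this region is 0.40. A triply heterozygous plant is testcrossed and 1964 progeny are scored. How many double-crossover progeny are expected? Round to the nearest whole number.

Map distances give recombination frequencies of 0.167 and 0.071 for the two intervals.
With interference 0.40 (so coincidence = 0.60), expected double-crossover frequency = 0.167 × 0.071 × 0.60 = 0.00711.
Expected number = 0.00711 × 1964 = 13.97 ≈ 14.

14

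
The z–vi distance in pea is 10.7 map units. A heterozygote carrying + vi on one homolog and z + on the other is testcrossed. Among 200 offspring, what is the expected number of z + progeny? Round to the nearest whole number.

89

A map distance of 10.7 map units corresponds to a recombination frequency of 0.107.
The F1 is + vi / z +, so z + is a parental gamete class with expected frequency (1 − r)/2 = 0.893/2 = 0.4465.
Expected number = 0.4465 × 200 = 89.30 ≈ 89.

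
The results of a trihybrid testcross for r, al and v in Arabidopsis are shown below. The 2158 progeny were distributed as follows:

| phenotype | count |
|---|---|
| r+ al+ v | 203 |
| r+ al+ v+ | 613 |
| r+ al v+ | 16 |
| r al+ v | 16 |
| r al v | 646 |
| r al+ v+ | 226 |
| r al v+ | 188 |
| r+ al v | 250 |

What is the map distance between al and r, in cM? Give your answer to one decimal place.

23.5 cM

The two most frequent reciprocal classes, r+ al+ v+ and r al v, are the parental types, so the F1 was r+ al+ v+ / r al v.
The two rarest classes, r+ al v+ and r al+ v, are the double crossovers. Comparing them with the parentals, only the al allele has switched, so al is the middle locus and the order is v – al – r.
Crossovers in the al–r interval produce the single-crossover classes r al+ v+ and r+ al v (226 + 250 = 476) plus the double crossovers (32).
RF(al–r) = (476 + 32) / 2158 = 508/2158 = 0.2354 → 23.5 cM.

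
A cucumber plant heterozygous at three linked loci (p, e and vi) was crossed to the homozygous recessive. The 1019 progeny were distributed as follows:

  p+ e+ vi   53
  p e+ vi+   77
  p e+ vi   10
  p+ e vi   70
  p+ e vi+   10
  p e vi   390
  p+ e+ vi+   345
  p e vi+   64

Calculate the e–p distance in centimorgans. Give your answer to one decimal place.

The two most frequent reciprocal classes, p e vi and p+ e+ vi+, are the parental types, so the F1 was p e vi / p+ e+ vi+.
The two rarest classes, p e+ vi and p+ e vi+, are the double crossovers. Comparing them with the parentals, only the e allele has switched, so e is the middle locus and the order is vi – e – p.
Crossovers in the e–p interval produce the single-crossover classes p+ e vi and p e+ vi+ (70 + 77 = 147) plus the double crossovers (20).
RF(e–p) = (147 + 20) / 1019 = 167/1019 = 0.1639 → 16.4 centimorgans.

16.4 centimorgans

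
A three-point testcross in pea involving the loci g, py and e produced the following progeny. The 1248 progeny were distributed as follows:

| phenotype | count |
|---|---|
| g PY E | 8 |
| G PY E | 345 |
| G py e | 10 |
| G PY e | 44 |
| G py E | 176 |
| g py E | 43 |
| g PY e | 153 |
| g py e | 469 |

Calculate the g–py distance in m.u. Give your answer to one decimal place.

The two most frequent reciprocal classes, G PY E and g py e, are the parental types, so the F1 was G PY E / g py e.
The two rarest classes, g PY E and G py e, are the double crossovers. Comparing them with the parentals, only the g allele has switched, so g is the middle locus and the order is py – g – e.
Crossovers in the py–g interval produce the single-crossover classes G py E and g PY e (176 + 153 = 329) plus the double crossovers (18).
RF(py–g) = (329 + 18) / 1248 = 347/1248 = 0.2780 → 27.8 m.u.

27.8 m.u.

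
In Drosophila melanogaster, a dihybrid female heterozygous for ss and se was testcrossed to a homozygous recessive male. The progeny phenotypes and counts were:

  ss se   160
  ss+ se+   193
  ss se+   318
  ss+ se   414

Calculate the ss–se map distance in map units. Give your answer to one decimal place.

32.5 map units

The two most frequent classes, ss+ se (414) and ss se+ (318), are the parental types, so the F1 was ss+ se / ss se+.
The recombinant classes are ss+ se+ and ss se: 193 + 160 = 353.
Recombination frequency = 353/1085 = 0.3253 ≈ 32.5%, i.e. 32.5 map units.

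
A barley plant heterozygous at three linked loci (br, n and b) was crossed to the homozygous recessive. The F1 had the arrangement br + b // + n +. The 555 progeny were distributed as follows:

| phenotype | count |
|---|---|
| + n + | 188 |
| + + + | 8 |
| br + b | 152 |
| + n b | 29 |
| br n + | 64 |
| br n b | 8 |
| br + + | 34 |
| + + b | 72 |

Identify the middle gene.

The two rarest classes, br n b and + + +, are the double crossovers. Comparing them with the parentals, only the n allele has switched, so n is the middle locus and the order is b – n – br.

n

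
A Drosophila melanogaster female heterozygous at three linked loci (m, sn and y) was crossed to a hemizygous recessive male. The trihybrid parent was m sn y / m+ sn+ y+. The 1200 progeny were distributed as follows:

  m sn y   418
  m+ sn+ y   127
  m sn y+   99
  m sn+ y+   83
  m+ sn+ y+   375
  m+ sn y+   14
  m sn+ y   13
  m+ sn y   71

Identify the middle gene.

sn

The two rarest classes, m sn+ y and m+ sn y+, are the double crossovers. Comparing them with the parentals, only the sn allele has switched, so sn is the middle locus and the order is m – sn – y.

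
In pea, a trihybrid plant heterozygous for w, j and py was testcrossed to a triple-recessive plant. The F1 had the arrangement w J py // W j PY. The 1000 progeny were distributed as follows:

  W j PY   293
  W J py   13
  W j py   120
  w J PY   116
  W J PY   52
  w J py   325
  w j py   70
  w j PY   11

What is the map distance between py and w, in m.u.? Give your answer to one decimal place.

26.0 m.u.

The two rarest classes, W J py and w j PY, are the double crossovers. Comparing them with the parentals, only the w allele has switched, so w is the middle locus and the order is j – w – py.
Crossovers in the w–py interval produce the single-crossover classes w J PY and W j py (116 + 120 = 236) plus the double crossovers (24).
RF(w–py) = (236 + 24) / 1000 = 260/1000 = 0.2600 → 26.0 m.u.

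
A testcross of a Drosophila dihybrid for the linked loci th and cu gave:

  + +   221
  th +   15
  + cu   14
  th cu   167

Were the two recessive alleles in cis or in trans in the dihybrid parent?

The two most frequent classes are + + (221) and th cu (167); these are the parental (non-recombinant) types.
So the F1 carried + + on one chromosome and th cu on the other — the recessive alleles are on the same chromosome (cis / coupling).

cis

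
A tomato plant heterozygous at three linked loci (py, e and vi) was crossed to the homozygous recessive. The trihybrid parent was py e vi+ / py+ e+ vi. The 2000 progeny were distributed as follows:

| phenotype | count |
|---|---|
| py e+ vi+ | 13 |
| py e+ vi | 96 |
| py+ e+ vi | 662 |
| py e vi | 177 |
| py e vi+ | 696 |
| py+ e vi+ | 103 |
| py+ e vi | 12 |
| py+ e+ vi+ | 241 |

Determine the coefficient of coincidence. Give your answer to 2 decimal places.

0.50

The two rarest classes, py e+ vi+ and py+ e vi, are the double crossovers. Comparing them with the parentals, only the e allele has switched, so e is the middle locus and the order is py – e – vi.
py–e: (199 + 25)/2000 = 0.1120; e–vi: (418 + 25)/2000 = 0.2215.
Expected DCO frequency = 0.1120 × 0.2215 ≈ 0.02481; observed = 25/2000 ≈ 0.01250.
Coefficient of coincidence = 0.01250/0.02481 ≈ 0.50.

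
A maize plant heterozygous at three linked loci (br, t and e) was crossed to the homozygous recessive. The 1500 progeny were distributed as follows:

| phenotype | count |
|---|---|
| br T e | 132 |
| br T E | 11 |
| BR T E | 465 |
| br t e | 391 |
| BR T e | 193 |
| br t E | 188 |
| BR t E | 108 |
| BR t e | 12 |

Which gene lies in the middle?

The two most frequent reciprocal classes, BR T E and br t e, are the parental types, so the F1 was BR T E / br t e.
The two rarest classes, br T E and BR t e, are the double crossovers. Comparing them with the parentals, only the br allele has switched, so br is the middle locus and the order is e – br – t.

br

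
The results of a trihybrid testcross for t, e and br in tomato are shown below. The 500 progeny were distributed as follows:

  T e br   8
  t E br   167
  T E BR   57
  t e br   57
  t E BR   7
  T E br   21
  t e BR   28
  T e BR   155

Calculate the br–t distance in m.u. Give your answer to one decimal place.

The two most frequent reciprocal classes, t E br and T e BR, are the parental types, so the F1 was t E br / T e BR.
The two rarest classes, t E BR and T e br, are the double crossovers. Comparing them with the parentals, only the br allele has switched, so br is the middle locus and the order is e – br – t.
Crossovers in the br–t interval produce the single-crossover classes T E br and t e BR (21 + 28 = 49) plus the double crossovers (15).
RF(br–t) = (49 + 15) / 500 = 64/500 = 0.1280 → 12.8 m.u.

12.8 m.u.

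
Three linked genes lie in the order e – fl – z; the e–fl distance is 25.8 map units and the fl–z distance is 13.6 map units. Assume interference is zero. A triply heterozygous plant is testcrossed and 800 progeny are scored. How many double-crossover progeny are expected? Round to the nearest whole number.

Map distances give recombination frequencies of 0.258 and 0.136 for the two intervals.
With no interference, expected double-crossover frequency = 0.258 × 0.136 = 0.03509.
Expected number = 0.03509 × 800 = 28.07 ≈ 28.

28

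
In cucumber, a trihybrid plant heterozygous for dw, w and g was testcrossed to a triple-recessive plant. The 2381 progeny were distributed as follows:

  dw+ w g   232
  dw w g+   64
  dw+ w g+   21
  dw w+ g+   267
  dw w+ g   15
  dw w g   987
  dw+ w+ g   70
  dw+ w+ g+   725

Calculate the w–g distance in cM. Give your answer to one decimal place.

The two most frequent reciprocal classes, dw+ w+ g+ and dw w g, are the parental types, so the F1 was dw+ w+ g+ / dw w g.
The two rarest classes, dw+ w g+ and dw w+ g, are the double crossovers. Comparing them with the parentals, only the w allele has switched, so w is the middle locus and the order is g – w – dw.
Crossovers in the g–w interval produce the single-crossover classes dw+ w+ g and dw w g+ (70 + 64 = 134) plus the double crossovers (36).
RF(g–w) = (134 + 36) / 2381 = 170/2381 = 0.0714 → 7.1 cM.

7.1 cM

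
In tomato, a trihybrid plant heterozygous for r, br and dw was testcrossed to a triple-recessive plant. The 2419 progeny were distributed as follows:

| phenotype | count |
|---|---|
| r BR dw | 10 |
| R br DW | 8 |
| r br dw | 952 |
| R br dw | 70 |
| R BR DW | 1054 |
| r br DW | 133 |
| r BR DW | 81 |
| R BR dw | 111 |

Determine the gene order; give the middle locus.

br

The two most frequent reciprocal classes, r br dw and R BR DW, are the parental types, so the F1 was r br dw / R BR DW.
The two rarest classes, r BR dw and R br DW, are the double crossovers. Comparing them with the parentals, only the br allele has switched, so br is the middle locus and the order is dw – br – r.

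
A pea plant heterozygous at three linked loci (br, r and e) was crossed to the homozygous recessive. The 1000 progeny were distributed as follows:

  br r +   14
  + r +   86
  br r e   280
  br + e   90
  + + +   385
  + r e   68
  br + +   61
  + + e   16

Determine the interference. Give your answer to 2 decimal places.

0.08

The two most frequent reciprocal classes, + + + and br r e, are the parental types, so the F1 was + + + / br r e.
The two rarest classes, + + e and br r +, are the double crossovers. Comparing them with the parentals, only the e allele has switched, so e is the middle locus and the order is br – e – r.
br–e: (129 + 30)/1000 = 0.1590; e–r: (176 + 30)/1000 = 0.2060.
Expected DCO frequency = 0.1590 × 0.2060 ≈ 0.03275; observed = 30/1000 ≈ 0.03000.
Coefficient of coincidence = 0.03000/0.03275 ≈ 0.92; interference = 1 − 0.92 = 0.08.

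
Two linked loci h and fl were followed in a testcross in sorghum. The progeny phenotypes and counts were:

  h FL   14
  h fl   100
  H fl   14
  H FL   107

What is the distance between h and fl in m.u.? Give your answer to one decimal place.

11.9 m.u.

The two most frequent classes, H FL (107) and h fl (100), are the parental types, so the F1 was H FL / h fl.
The recombinant classes are H fl and h FL: 14 + 14 = 28.
Recombination frequency = 28/235 = 0.1191 ≈ 11.9%, i.e. 11.9 m.u.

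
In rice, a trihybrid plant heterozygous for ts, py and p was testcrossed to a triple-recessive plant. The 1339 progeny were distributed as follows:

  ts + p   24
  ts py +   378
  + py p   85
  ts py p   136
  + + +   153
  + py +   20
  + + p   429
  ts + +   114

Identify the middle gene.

The two most frequent reciprocal classes, ts py + and + + p, are the parental types, so the F1 was ts py + / + + p.
The two rarest classes, + py + and ts + p, are the double crossovers. Comparing them with the parentals, only the ts allele has switched, so ts is the middle locus and the order is p – ts – py.

ts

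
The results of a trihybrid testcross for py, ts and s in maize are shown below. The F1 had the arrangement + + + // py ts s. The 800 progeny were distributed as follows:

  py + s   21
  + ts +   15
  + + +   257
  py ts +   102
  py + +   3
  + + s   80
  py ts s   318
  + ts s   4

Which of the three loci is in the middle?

The two rarest classes, py + + and + ts s, are the double crossovers. Comparing them with the parentals, only the py allele has switched, so py is the middle locus and the order is ts – py – s.

py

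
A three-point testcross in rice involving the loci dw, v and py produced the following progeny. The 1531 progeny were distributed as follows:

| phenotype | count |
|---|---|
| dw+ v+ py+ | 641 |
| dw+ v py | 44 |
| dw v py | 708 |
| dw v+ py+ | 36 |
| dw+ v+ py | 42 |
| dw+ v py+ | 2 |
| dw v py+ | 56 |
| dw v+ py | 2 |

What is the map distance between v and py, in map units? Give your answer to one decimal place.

6.7 map units

The two most frequent reciprocal classes, dw v py and dw+ v+ py+, are the parental types, so the F1 was dw v py / dw+ v+ py+.
The two rarest classes, dw v+ py and dw+ v py+, are the double crossovers. Comparing them with the parentals, only the v allele has switched, so v is the middle locus and the order is py – v – dw.
Crossovers in the py–v interval produce the single-crossover classes dw v py+ and dw+ v+ py (56 + 42 = 98) plus the double crossovers (4).
RF(py–v) = (98 + 4) / 1531 = 102/1531 = 0.0666 → 6.7 map units.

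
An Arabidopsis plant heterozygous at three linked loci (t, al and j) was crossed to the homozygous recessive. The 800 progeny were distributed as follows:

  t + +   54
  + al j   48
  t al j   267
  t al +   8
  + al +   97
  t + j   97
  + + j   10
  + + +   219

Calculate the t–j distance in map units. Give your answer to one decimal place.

15.0 map units

The two most frequent reciprocal classes, t al j and + + +, are the parental types, so the F1 was t al j / + + +.
The two rarest classes, t al + and + + j, are the double crossovers. Comparing them with the parentals, only the j allele has switched, so j is the middle locus and the order is t – j – al.
Crossovers in the t–j interval produce the single-crossover classes + al j and t + + (48 + 54 = 102) plus the double crossovers (18).
RF(t–j) = (102 + 18) / 800 = 120/800 = 0.1500 → 15.0 map units.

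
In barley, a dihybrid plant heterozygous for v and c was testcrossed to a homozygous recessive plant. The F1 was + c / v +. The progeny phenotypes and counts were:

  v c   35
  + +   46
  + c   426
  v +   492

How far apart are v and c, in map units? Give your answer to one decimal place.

The recombinant classes are + + and v c: 46 + 35 = 81.
Recombination frequency = 81/999 = 0.0811 ≈ 8.1%, i.e. 8.1 map units.

8.1 map units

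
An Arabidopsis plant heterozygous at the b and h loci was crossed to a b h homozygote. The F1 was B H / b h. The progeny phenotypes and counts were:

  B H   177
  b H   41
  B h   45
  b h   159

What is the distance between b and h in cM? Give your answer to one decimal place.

20.4 cM

The recombinant classes are B h and b H: 45 + 41 = 86.
Recombination frequency = 86/422 = 0.2038 ≈ 20.4%, i.e. 20.4 cM.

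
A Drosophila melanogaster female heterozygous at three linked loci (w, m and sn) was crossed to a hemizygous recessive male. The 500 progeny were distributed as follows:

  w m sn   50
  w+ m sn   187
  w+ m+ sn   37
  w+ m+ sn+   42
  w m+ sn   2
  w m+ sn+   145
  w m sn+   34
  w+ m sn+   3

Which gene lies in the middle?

The two most frequent reciprocal classes, w m+ sn+ and w+ m sn, are the parental types, so the F1 was w m+ sn+ / w+ m sn.
The two rarest classes, w m+ sn and w+ m sn+, are the double crossovers. Comparing them with the parentals, only the sn allele has switched, so sn is the middle locus and the order is w – sn – m.

sn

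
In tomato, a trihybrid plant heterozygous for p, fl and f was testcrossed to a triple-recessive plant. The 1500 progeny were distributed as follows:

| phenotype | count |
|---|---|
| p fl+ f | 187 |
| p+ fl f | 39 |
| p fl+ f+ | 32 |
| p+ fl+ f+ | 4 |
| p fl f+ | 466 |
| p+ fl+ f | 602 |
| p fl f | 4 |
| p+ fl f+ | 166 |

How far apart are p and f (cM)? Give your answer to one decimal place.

24.1 cM

The two most frequent reciprocal classes, p fl f+ and p+ fl+ f, are the parental types, so the F1 was p fl f+ / p+ fl+ f.
The two rarest classes, p fl f and p+ fl+ f+, are the double crossovers. Comparing them with the parentals, only the f allele has switched, so f is the middle locus and the order is p – f – fl.
Crossovers in the p–f interval produce the single-crossover classes p+ fl f+ and p fl+ f (166 + 187 = 353) plus the double crossovers (8).
RF(p–f) = (353 + 8) / 1500 = 361/1500 = 0.2407 → 24.1 cM.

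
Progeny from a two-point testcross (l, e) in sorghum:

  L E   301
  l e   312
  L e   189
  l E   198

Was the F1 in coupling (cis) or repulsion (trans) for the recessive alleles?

The two most frequent classes are L E (301) and l e (312); these are the parental (non-recombinant) types.
So the F1 carried L E on one chromosome and l e on the other — the recessive alleles are on the same chromosome (cis / coupling).

cis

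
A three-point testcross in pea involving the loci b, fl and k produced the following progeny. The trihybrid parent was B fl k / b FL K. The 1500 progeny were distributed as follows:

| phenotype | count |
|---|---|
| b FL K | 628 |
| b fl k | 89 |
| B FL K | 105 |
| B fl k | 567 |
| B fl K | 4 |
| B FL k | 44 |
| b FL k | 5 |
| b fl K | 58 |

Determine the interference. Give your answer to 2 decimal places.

0.40

The two rarest classes, B fl K and b FL k, are the double crossovers. Comparing them with the parentals, only the k allele has switched, so k is the middle locus and the order is b – k – fl.
b–k: (194 + 9)/1500 = 0.1353; k–fl: (102 + 9)/1500 = 0.0740.
Expected DCO frequency = 0.1353 × 0.0740 ≈ 0.01001; observed = 9/1500 ≈ 0.00600.
Coefficient of coincidence = 0.00600/0.01001 ≈ 0.60; interference = 1 − 0.60 = 0.40.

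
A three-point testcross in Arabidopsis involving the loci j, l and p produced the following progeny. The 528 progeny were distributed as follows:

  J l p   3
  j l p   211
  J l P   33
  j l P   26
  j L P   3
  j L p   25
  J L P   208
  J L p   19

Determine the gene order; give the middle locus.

j

The two most frequent reciprocal classes, j l p and J L P, are the parental types, so the F1 was j l p / J L P.
The two rarest classes, J l p and j L P, are the double crossovers. Comparing them with the parentals, only the j allele has switched, so j is the middle locus and the order is l – j – p.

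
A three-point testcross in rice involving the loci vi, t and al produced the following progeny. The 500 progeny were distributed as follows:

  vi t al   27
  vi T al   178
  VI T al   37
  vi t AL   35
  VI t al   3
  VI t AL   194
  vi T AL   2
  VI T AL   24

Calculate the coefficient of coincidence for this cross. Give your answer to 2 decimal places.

The two most frequent reciprocal classes, vi T al and VI t AL, are the parental types, so the F1 was vi T al / VI t AL.
The two rarest classes, vi T AL and VI t al, are the double crossovers. Comparing them with the parentals, only the al allele has switched, so al is the middle locus and the order is vi – al – t.
vi–al: (72 + 5)/500 = 0.1540; al–t: (51 + 5)/500 = 0.1120.
Expected DCO frequency = 0.1540 × 0.1120 ≈ 0.01725; observed = 5/500 ≈ 0.01000.
Coefficient of coincidence = 0.01000/0.01725 ≈ 0.58.

0.58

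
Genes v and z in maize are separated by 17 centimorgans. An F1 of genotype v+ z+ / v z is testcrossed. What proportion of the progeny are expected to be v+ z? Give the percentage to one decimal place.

8.5%

A map distance of 17 centimorgans corresponds to a recombination frequency of 0.170.
The F1 is v+ z+ / v z, so v+ z is a recombinant gamete class with expected frequency r/2 = 0.170/2 = 0.0850.
That is 0.0850 = 8.5% of the progeny.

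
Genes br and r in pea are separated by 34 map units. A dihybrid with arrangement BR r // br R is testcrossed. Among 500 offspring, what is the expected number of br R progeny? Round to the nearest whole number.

165

A map distance of 34 map units corresponds to a recombination frequency of 0.340.
The F1 is BR r / br R, so br R is a parental gamete class with expected frequency (1 − r)/2 = 0.660/2 = 0.3300.
Expected number = 0.3300 × 500 = 165.00 ≈ 165.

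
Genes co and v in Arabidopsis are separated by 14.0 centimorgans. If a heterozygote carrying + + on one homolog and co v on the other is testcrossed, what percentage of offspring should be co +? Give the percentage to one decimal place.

A map distance of 14.0 centimorgans corresponds to a recombination frequency of 0.140.
The F1 is + + / co v, so co + is a recombinant gamete class with expected frequency r/2 = 0.140/2 = 0.0700.
That is 0.0700 = 7.0% of the progeny.

7.0%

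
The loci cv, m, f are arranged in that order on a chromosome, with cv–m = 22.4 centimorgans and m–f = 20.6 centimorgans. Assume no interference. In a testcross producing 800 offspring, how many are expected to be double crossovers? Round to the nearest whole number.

Map distances give recombination frequencies of 0.224 and 0.206 for the two intervals.
With no interference, expected double-crossover frequency = 0.224 × 0.206 = 0.04614.
Expected number = 0.04614 × 800 = 36.92 ≈ 37.

37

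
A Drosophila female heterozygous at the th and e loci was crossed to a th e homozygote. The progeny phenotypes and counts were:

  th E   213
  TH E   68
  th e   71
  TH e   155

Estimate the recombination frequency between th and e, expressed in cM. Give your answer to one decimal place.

27.4 cM

The two most frequent classes, TH e (155) and th E (213), are the parental types, so the F1 was TH e / th E.
The recombinant classes are TH E and th e: 68 + 71 = 139.
Recombination frequency = 139/507 = 0.2742 ≈ 27.4%, i.e. 27.4 cM.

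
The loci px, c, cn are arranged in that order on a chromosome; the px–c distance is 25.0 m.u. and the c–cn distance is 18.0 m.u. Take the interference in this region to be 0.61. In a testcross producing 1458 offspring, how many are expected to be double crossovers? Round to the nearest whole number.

Map distances give recombination frequencies of 0.250 and 0.180 for the two intervals.
With interference 0.61 (so coincidence = 0.39), expected double-crossover frequency = 0.250 × 0.180 × 0.39 = 0.01755.
Expected number = 0.01755 × 1458 = 25.59 ≈ 26.

26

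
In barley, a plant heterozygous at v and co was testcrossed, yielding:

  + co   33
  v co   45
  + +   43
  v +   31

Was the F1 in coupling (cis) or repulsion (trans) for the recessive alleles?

The two most frequent classes are + + (43) and v co (45); these are the parental (non-recombinant) types.
So the F1 carried + + on one chromosome and v co on the other — the recessive alleles are on the same chromosome (cis / coupling).

cis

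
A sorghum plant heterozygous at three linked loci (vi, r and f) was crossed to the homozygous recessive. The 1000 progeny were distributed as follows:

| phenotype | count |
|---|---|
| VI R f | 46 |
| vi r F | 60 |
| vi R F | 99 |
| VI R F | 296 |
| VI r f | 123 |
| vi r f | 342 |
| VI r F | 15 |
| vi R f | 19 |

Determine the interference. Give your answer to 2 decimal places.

0.05

The two most frequent reciprocal classes, VI R F and vi r f, are the parental types, so the F1 was VI R F / vi r f.
The two rarest classes, VI r F and vi R f, are the double crossovers. Comparing them with the parentals, only the r allele has switched, so r is the middle locus and the order is vi – r – f.
vi–r: (222 + 34)/1000 = 0.2560; r–f: (106 + 34)/1000 = 0.1400.
Expected DCO frequency = 0.2560 × 0.1400 ≈ 0.03584; observed = 34/1000 ≈ 0.03400.
Coefficient of coincidence = 0.03400/0.03584 ≈ 0.95; interference = 1 − 0.95 = 0.05.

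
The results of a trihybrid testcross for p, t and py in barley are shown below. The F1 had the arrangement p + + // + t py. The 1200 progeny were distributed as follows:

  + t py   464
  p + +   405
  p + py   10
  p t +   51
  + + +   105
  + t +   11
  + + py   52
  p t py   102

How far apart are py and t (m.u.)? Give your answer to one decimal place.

The two rarest classes, p + py and + t +, are the double crossovers. Comparing them with the parentals, only the py allele has switched, so py is the middle locus and the order is t – py – p.
Crossovers in the t–py interval produce the single-crossover classes p t + and + + py (51 + 52 = 103) plus the double crossovers (21).
RF(t–py) = (103 + 21) / 1200 = 124/1200 = 0.1033 → 10.3 m.u.

10.3 m.u.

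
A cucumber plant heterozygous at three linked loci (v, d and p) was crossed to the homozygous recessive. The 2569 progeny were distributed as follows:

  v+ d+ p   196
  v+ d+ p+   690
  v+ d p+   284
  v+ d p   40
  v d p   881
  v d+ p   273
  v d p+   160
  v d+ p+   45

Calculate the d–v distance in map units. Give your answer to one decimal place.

25.0 map units

The two most frequent reciprocal classes, v d p and v+ d+ p+, are the parental types, so the F1 was v d p / v+ d+ p+.
The two rarest classes, v+ d p and v d+ p+, are the double crossovers. Comparing them with the parentals, only the v allele has switched, so v is the middle locus and the order is d – v – p.
Crossovers in the d–v interval produce the single-crossover classes v d+ p and v+ d p+ (273 + 284 = 557) plus the double crossovers (85).
RF(d–v) = (557 + 85) / 2569 = 642/2569 = 0.2499 → 25.0 map units.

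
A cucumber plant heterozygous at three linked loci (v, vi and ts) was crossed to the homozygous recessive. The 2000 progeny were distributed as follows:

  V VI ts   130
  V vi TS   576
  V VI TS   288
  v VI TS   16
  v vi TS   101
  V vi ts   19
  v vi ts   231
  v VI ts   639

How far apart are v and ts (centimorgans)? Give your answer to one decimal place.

The two most frequent reciprocal classes, V vi TS and v VI ts, are the parental types, so the F1 was V vi TS / v VI ts.
The two rarest classes, V vi ts and v VI TS, are the double crossovers. Comparing them with the parentals, only the ts allele has switched, so ts is the middle locus and the order is vi – ts – v.
Crossovers in the ts–v interval produce the single-crossover classes v vi TS and V VI ts (101 + 130 = 231) plus the double crossovers (35).
RF(ts–v) = (231 + 35) / 2000 = 266/2000 = 0.1330 → 13.3 centimorgans.

13.3 centimorgans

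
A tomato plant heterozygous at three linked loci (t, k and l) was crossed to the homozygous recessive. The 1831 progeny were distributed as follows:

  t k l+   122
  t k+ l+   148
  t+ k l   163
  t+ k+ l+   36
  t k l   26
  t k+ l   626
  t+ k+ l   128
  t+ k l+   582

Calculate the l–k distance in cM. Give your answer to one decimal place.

20.4 cM

The two most frequent reciprocal classes, t+ k l+ and t k+ l, are the parental types, so the F1 was t+ k l+ / t k+ l.
The two rarest classes, t+ k+ l+ and t k l, are the double crossovers. Comparing them with the parentals, only the k allele has switched, so k is the middle locus and the order is l – k – t.
Crossovers in the l–k interval produce the single-crossover classes t+ k l and t k+ l+ (163 + 148 = 311) plus the double crossovers (62).
RF(l–k) = (311 + 62) / 1831 = 373/1831 = 0.2037 → 20.4 cM.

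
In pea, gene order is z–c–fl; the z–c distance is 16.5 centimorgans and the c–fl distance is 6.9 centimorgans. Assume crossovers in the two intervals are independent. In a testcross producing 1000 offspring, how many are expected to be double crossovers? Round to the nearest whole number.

11

Map distances give recombination frequencies of 0.165 and 0.069 for the two intervals.
With no interference, expected double-crossover frequency = 0.165 × 0.069 = 0.01139.
Expected number = 0.01139 × 1000 = 11.39 ≈ 11.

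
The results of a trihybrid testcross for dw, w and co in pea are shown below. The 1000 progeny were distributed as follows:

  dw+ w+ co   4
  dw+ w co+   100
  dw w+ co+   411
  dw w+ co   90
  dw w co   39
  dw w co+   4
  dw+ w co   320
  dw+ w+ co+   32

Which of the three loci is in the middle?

The two most frequent reciprocal classes, dw w+ co+ and dw+ w co, are the parental types, so the F1 was dw w+ co+ / dw+ w co.
The two rarest classes, dw w co+ and dw+ w+ co, are the double crossovers. Comparing them with the parentals, only the w allele has switched, so w is the middle locus and the order is co – w – dw.

w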